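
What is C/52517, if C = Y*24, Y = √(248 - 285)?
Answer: 24*I*√37/52517 ≈ 0.0027798*I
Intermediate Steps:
Y = I*√37 (Y = √(-37) = I*√37 ≈ 6.0828*I)
C = 24*I*√37 (C = (I*√37)*24 = 24*I*√37 ≈ 145.99*I)
C/52517 = (24*I*√37)/52517 = (24*I*√37)*(1/52517) = 24*I*√37/52517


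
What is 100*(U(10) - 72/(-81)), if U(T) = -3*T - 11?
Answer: -36100/9 ≈ -4011.1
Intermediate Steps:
U(T) = -11 - 3*T
100*(U(10) - 72/(-81)) = 100*((-11 - 3*10) - 72/(-81)) = 100*((-11 - 30) - 72*(-1/81)) = 100*(-41 + 8/9) = 100*(-361/9) = -36100/9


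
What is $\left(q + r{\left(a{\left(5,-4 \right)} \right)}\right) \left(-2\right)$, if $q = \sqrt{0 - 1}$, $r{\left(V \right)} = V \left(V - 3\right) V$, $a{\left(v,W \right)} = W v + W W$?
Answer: $224 - 2 i \approx 224.0 - 2.0 i$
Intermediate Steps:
$a{\left(v,W \right)} = W^{2} + W v$ ($a{\left(v,W \right)} = W v + W^{2} = W^{2} + W v$)
$r{\left(V \right)} = V^{2} \left(-3 + V\right)$ ($r{\left(V \right)} = V \left(-3 + V\right) V = V^{2} \left(-3 + V\right)$)
$q = i$ ($q = \sqrt{0 - 1} = \sqrt{-1} = i \approx 1.0 i$)
$\left(q + r{\left(a{\left(5,-4 \right)} \right)}\right) \left(-2\right) = \left(i + \left(- 4 \left(-4 + 5\right)\right)^{2} \left(-3 - 4 \left(-4 + 5\right)\right)\right) \left(-2\right) = \left(i + \left(\left(-4\right) 1\right)^{2} \left(-3 - 4\right)\right) \left(-2\right) = \left(i + \left(-4\right)^{2} \left(-3 - 4\right)\right) \left(-2\right) = \left(i + 16 \left(-7\right)\right) \left(-2\right) = \left(i - 112\right) \left(-2\right) = \left(-112 + i\right) \left(-2\right) = 224 - 2 i$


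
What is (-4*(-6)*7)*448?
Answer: 75264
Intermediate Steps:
(-4*(-6)*7)*448 = (24*7)*448 = 168*448 = 75264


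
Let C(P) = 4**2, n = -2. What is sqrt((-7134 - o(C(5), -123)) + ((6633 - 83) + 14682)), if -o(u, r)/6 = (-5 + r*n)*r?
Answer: 4*I*sqrt(10235) ≈ 404.67*I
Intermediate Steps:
C(P) = 16
o(u, r) = -6*r*(-5 - 2*r) (o(u, r) = -6*(-5 + r*(-2))*r = -6*(-5 - 2*r)*r = -6*r*(-5 - 2*r))
sqrt((-7134 - o(C(5), -123)) + ((6633 - 83) + 14682)) = sqrt((-7134 - 6*(-123)*(5 + 2*(-123))) + ((6633 - 83) + 14682)) = sqrt((-7134 - 6*(-123)*(5 - 246)) + (6550 + 14682)) = sqrt((-7134 - 6*(-123)*(-241)) + 21232) = sqrt((-7134 - 1*177858) + 21232) = sqrt((-7134 - 177858) + 21232) = sqrt(-184992 + 21232) = sqrt(-163760) = 4*I*sqrt(10235)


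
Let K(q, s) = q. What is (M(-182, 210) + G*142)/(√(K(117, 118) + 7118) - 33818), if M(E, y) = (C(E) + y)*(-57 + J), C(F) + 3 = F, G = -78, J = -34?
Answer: 451504118/1143649889 + 13351*√7235/1143649889 ≈ 0.39579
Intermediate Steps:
C(F) = -3 + F
M(E, y) = 273 - 91*E - 91*y (M(E, y) = ((-3 + E) + y)*(-57 - 34) = (-3 + E + y)*(-91) = 273 - 91*E - 91*y)
(M(-182, 210) + G*142)/(√(K(117, 118) + 7118) - 33818) = ((273 - 91*(-182) - 91*210) - 78*142)/(√(117 + 7118) - 33818) = ((273 + 16562 - 19110) - 11076)/(√7235 - 33818) = (-2275 - 11076)/(-33818 + √7235) = -13351/(-33818 + √7235)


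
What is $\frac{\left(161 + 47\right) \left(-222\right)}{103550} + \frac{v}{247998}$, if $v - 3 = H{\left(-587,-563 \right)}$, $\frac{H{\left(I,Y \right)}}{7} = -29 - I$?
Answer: $- \frac{1841129783}{4280032150} \approx -0.43017$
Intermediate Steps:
$H{\left(I,Y \right)} = -203 - 7 I$ ($H{\left(I,Y \right)} = 7 \left(-29 - I\right) = -203 - 7 I$)
$v = 3909$ ($v = 3 - -3906 = 3 + \left(-203 + 4109\right) = 3 + 3906 = 3909$)
$\frac{\left(161 + 47\right) \left(-222\right)}{103550} + \frac{v}{247998} = \frac{\left(161 + 47\right) \left(-222\right)}{103550} + \frac{3909}{247998} = 208 \left(-222\right) \frac{1}{103550} + 3909 \cdot \frac{1}{247998} = \left(-46176\right) \frac{1}{103550} + \frac{1303}{82666} = - \frac{23088}{51775} + \frac{1303}{82666} = - \frac{1841129783}{4280032150}$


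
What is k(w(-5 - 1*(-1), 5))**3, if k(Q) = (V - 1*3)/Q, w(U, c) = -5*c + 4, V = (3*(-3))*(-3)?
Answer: -512/343 ≈ -1.4927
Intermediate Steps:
V = 27 (V = -9*(-3) = 27)
w(U, c) = 4 - 5*c
k(Q) = 24/Q (k(Q) = (27 - 1*3)/Q = (27 - 3)/Q = 24/Q)
k(w(-5 - 1*(-1), 5))**3 = (24/(4 - 5*5))**3 = (24/(4 - 25))**3 = (24/(-21))**3 = (24*(-1/21))**3 = (-8/7)**3 = -512/343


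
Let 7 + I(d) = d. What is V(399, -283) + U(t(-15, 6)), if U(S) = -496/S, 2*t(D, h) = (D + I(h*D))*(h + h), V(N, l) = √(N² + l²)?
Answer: 31/42 + √239290 ≈ 489.91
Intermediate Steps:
I(d) = -7 + d
t(D, h) = h*(-7 + D + D*h) (t(D, h) = ((D + (-7 + h*D))*(h + h))/2 = ((D + (-7 + D*h))*(2*h))/2 = ((-7 + D + D*h)*(2*h))/2 = (2*h*(-7 + D + D*h))/2 = h*(-7 + D + D*h))
V(399, -283) + U(t(-15, 6)) = √(399² + (-283)²) - 496*1/(6*(-7 - 15 - 15*6)) = √(159201 + 80089) - 496*1/(6*(-7 - 15 - 90)) = √239290 - 496/(6*(-112)) = √239290 - 496/(-672) = √239290 - 496*(-1/672) = √239290 + 31/42 = 31/42 + √239290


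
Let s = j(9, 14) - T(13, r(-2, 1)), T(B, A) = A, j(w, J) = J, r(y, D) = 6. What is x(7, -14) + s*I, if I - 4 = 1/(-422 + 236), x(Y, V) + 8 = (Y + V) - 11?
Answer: 554/93 ≈ 5.9570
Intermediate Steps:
s = 8 (s = 14 - 1*6 = 14 - 6 = 8)
x(Y, V) = -19 + V + Y (x(Y, V) = -8 + ((Y + V) - 11) = -8 + ((V + Y) - 11) = -8 + (-11 + V + Y) = -19 + V + Y)
I = 743/186 (I = 4 + 1/(-422 + 236) = 4 + 1/(-186) = 4 - 1/186 = 743/186 ≈ 3.9946)
x(7, -14) + s*I = (-19 - 14 + 7) + 8*(743/186) = -26 + 2972/93 = 554/93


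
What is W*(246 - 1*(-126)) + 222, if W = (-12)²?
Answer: 53790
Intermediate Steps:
W = 144
W*(246 - 1*(-126)) + 222 = 144*(246 - 1*(-126)) + 222 = 144*(246 + 126) + 222 = 144*372 + 222 = 53568 + 222 = 53790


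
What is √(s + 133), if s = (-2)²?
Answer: √137 ≈ 11.705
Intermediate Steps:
s = 4
√(s + 133) = √(4 + 133) = √137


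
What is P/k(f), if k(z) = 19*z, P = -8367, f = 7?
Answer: -8367/133 ≈ -62.910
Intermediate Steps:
P/k(f) = -8367/(19*7) = -8367/133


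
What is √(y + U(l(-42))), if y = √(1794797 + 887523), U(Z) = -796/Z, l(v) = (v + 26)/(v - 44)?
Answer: √(-17114 + 16*√167645)/2 ≈ 51.388*I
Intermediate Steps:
l(v) = (26 + v)/(-44 + v)
y = 4*√167645 (y = √2682320 = 4*√167645 ≈ 1637.8)
√(y + U(l(-42))) = √(4*√167645 - 796*(-44 - 42)/(26 - 42)) = √(4*√167645 - 796/(-16/(-86))) = √(4*√167645 - 796/((-1/86*(-16)))) = √(4*√167645 - 796/8/43) = √(4*√167645 - 796*43/8) = √(4*√167645 - 8557/2) = √(-8557/2 + 4*√167645)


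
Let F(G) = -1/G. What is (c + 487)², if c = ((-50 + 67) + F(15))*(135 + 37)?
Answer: 2600286049/225 ≈ 1.1557e+7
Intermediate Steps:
c = 43688/15 (c = ((-50 + 67) - 1/15)*(135 + 37) = (17 - 1*1/15)*172 = (17 - 1/15)*172 = (254/15)*172 = 43688/15 ≈ 2912.5)
(c + 487)² = (43688/15 + 487)² = (50993/15)² = 2600286049/225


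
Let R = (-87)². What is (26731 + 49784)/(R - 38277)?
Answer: -25505/10236 ≈ -2.4917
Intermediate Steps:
R = 7569
(26731 + 49784)/(R - 38277) = (26731 + 49784)/(7569 - 38277) = 76515/(-30708) = 76515*(-1/30708) = -25505/10236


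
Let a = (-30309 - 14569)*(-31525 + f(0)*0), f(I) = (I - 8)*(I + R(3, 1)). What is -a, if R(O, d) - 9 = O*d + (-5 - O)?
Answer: -1414778950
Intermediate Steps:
R(O, d) = 4 - O + O*d (R(O, d) = 9 + (O*d + (-5 - O)) = 9 + (-5 - O + O*d) = 4 - O + O*d)
f(I) = (-8 + I)*(4 + I) (f(I) = (I - 8)*(I + (4 - 1*3 + 3*1)) = (-8 + I)*(I + (4 - 3 + 3)) = (-8 + I)*(I + 4) = (-8 + I)*(4 + I))
a = 1414778950 (a = (-30309 - 14569)*(-31525 + (-32 + 0² - 4*0)*0) = -44878*(-31525 + (-32 + 0 + 0)*0) = -44878*(-31525 - 32*0) = -44878*(-31525 + 0) = -44878*(-31525) = 1414778950)
-a = -1*1414778950 = -1414778950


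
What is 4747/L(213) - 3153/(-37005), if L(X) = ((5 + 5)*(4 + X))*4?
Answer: 2707077/4282712 ≈ 0.63209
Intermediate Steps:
L(X) = 160 + 40*X (L(X) = (10*(4 + X))*4 = (40 + 10*X)*4 = 160 + 40*X)
4747/L(213) - 3153/(-37005) = 4747/(160 + 40*213) - 3153/(-37005) = 4747/(160 + 8520) - 3153*(-1/37005) = 4747/8680 + 1051/12335 = 2707077/4282712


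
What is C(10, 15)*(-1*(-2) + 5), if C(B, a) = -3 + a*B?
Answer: 1029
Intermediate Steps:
C(B, a) = -3 + B*a
C(10, 15)*(-1*(-2) + 5) = (-3 + 10*15)*(-1*(-2) + 5) = (-3 + 150)*(2 + 5) = 147*7 = 1029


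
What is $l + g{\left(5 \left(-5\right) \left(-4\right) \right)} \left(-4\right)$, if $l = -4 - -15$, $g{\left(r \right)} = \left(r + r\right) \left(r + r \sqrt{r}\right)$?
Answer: $-879989$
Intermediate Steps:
$g{\left(r \right)} = 2 r \left(r + r^{\frac{3}{2}}\right)$
$l = 11$ ($l = -4 + 15 = 11$)
$l + g{\left(5 \left(-5\right) \left(-4\right) \right)} \left(-4\right) = 11 + \left(2 \left(5 \left(-5\right) \left(-4\right)\right)^{2} + 2 \left(5 \left(-5\right) \left(-4\right)\right)^{\frac{5}{2}}\right) \left(-4\right) = 11 + \left(2 \left(\left(-25\right) \left(-4\right)\right)^{2} + 2 \left(\left(-25\right) \left(-4\right)\right)^{\frac{5}{2}}\right) \left(-4\right) = 11 + \left(2 \cdot 100^{2} + 2 \cdot 100^{\frac{5}{2}}\right) \left(-4\right) = 11 + \left(2 \cdot 10000 + 2 \cdot 100000\right) \left(-4\right) = 11 + \left(20000 + 200000\right) \left(-4\right) = 11 + 220000 \left(-4\right) = 11 - 880000 = -879989$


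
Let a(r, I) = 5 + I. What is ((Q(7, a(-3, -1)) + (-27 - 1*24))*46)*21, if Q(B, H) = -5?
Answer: -54096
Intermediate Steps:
((Q(7, a(-3, -1)) + (-27 - 1*24))*46)*21 = ((-5 + (-27 - 1*24))*46)*21 = ((-5 + (-27 - 24))*46)*21 = ((-5 - 51)*46)*21 = -56*46*21 = -2576*21 = -54096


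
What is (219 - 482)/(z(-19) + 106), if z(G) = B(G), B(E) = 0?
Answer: -263/106 ≈ -2.4811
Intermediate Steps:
z(G) = 0
(219 - 482)/(z(-19) + 106) = (219 - 482)/(0 + 106) = -263/106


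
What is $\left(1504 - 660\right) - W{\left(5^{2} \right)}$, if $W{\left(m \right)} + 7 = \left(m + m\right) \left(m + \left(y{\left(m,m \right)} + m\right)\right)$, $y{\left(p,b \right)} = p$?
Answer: $-2899$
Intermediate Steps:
$W{\left(m \right)} = -7 + 6 m^{2}$ ($W{\left(m \right)} = -7 + \left(m + m\right) \left(m + \left(m + m\right)\right) = -7 + 2 m \left(m + 2 m\right) = -7 + 2 m 3 m = -7 + 6 m^{2}$)
$\left(1504 - 660\right) - W{\left(5^{2} \right)} = \left(1504 - 660\right) - \left(-7 + 6 \left(5^{2}\right)^{2}\right) = 844 - \left(-7 + 6 \cdot 25^{2}\right) = 844 - \left(-7 + 6 \cdot 625\right) = 844 - \left(-7 + 3750\right) = 844 - 3743 = -2899$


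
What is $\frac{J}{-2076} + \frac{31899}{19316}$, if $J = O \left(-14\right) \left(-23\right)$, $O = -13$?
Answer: $\frac{36769775}{10025004} \approx 3.6678$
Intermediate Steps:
$J = -4186$ ($J = \left(-13\right) \left(-14\right) \left(-23\right) = 182 \left(-23\right) = -4186$)
$\frac{J}{-2076} + \frac{31899}{19316} = - \frac{4186}{-2076} + \frac{31899}{19316} = \left(-4186\right) \left(- \frac{1}{2076}\right) + 31899 \cdot \frac{1}{19316} = \frac{2093}{1038} + \frac{31899}{19316} = \frac{36769775}{10025004}$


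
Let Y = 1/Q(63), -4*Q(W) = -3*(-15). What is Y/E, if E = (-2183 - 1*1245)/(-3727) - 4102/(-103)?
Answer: -767762/351927855 ≈ -0.0021816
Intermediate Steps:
Q(W) = -45/4 (Q(W) = -(-3)*(-15)/4 = -¼*45 = -45/4)
Y = -4/45 (Y = 1/(-45/4) = -4/45 ≈ -0.088889)
E = 15641238/383881 (E = (-2183 - 1245)*(-1/3727) - 4102*(-1/103) = -3428*(-1/3727) + 4102/103 = 3428/3727 + 4102/103 = 15641238/383881 ≈ 40.745)
Y/E = -4/(45*15641238/383881) = -4/45*383881/15641238 = -767762/351927855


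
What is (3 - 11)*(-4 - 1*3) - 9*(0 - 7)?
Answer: 119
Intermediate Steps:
(3 - 11)*(-4 - 1*3) - 9*(0 - 7) = -8*(-4 - 3) - 9*(-7) = -8*(-7) - 1*(-63) = 56 + 63 = 119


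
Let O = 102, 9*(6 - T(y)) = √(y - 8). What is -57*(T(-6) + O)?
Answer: -6156 + 19*I*√14/3 ≈ -6156.0 + 23.697*I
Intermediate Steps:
T(y) = 6 - √(-8 + y)/9 (T(y) = 6 - √(y - 8)/9 = 6 - √(-8 + y)/9)
-57*(T(-6) + O) = -57*((6 - √(-8 - 6)/9) + 102) = -57*((6 - I*√14/9) + 102) = -57*(108 - I*√14/9) = -6156 + 19*I*√14/3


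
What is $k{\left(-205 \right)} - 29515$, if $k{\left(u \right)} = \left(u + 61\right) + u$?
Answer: $-29864$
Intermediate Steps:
$k{\left(u \right)} = 61 + 2 u$ ($k{\left(u \right)} = \left(61 + u\right) + u = 61 + 2 u$)
$k{\left(-205 \right)} - 29515 = \left(61 + 2 \left(-205\right)\right) - 29515 = \left(61 - 410\right) - 29515 = -349 - 29515 = -29864$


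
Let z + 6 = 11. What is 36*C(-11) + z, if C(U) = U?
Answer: -391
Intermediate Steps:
z = 5 (z = -6 + 11 = 5)
36*C(-11) + z = 36*(-11) + 5 = -396 + 5 = -391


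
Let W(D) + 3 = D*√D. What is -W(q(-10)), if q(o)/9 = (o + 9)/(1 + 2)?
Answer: 3 + 3*I*√3 ≈ 3.0 + 5.1962*I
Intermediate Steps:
q(o) = 27 + 3*o (q(o) = 9*((o + 9)/(1 + 2)) = 9*((9 + o)/3) = 9*((9 + o)*(⅓)) = 9*(3 + o/3) = 27 + 3*o)
W(D) = -3 + D^(3/2) (W(D) = -3 + D*√D = -3 + D^(3/2))
-W(q(-10)) = -(-3 + (27 + 3*(-10))^(3/2)) = -(-3 + (27 - 30)^(3/2)) = -(-3 + (-3)^(3/2)) = -(-3 - 3*I*√3) = 3 + 3*I*√3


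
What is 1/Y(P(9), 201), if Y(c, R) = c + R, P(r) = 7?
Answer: 1/208 ≈ 0.0048077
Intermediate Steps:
Y(c, R) = R + c
1/Y(P(9), 201) = 1/(201 + 7) = 1/208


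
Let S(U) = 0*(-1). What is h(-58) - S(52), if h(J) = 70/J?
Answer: -35/29 ≈ -1.2069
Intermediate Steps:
S(U) = 0
h(-58) - S(52) = 70/(-58) - 1*0 = 70*(-1/58) + 0 = -35/29 + 0 = -35/29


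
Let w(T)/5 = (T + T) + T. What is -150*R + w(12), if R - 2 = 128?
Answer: -19320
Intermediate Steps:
R = 130 (R = 2 + 128 = 130)
w(T) = 15*T (w(T) = 5*((T + T) + T) = 5*(2*T + T) = 5*(3*T) = 15*T)
-150*R + w(12) = -150*130 + 15*12 = -19500 + 180 = -19320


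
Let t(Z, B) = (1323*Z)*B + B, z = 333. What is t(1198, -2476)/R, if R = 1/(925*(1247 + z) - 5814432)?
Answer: 17082422513036560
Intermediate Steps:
t(Z, B) = B + 1323*B*Z (t(Z, B) = 1323*B*Z + B = B + 1323*B*Z)
R = -1/4352932 (R = 1/(925*(1247 + 333) - 5814432) = 1/(925*1580 - 5814432) = 1/(1461500 - 5814432) = 1/(-4352932) = -1/4352932 ≈ -2.2973e-7)
t(1198, -2476)/R = (-2476*(1 + 1323*1198))/(-1/4352932) = -2476*(1 + 1584954)*(-4352932) = -2476*1584955*(-4352932) = -3924348580*(-4352932) = 17082422513036560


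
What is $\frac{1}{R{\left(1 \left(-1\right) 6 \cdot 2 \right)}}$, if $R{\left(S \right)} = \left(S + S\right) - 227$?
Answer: $- \frac{1}{251} \approx -0.0039841$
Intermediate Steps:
$R{\left(S \right)} = -227 + 2 S$ ($R{\left(S \right)} = 2 S - 227 = -227 + 2 S$)
$\frac{1}{R{\left(1 \left(-1\right) 6 \cdot 2 \right)}} = \frac{1}{-227 + 2 \cdot 1 \left(-1\right) 6 \cdot 2} = \frac{1}{-227 + 2 \left(\left(-1\right) 12\right)} = \frac{1}{-227 + 2 \left(-12\right)} = \frac{1}{-227 - 24} = \frac{1}{-251} = - \frac{1}{251}$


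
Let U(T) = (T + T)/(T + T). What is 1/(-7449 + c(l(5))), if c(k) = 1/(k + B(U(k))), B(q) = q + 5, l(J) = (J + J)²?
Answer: -106/789593 ≈ -0.00013425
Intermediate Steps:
l(J) = 4*J² (l(J) = (2*J)² = 4*J²)
U(T) = 1 (U(T) = (2*T)/((2*T)) = (2*T)*(1/(2*T)) = 1)
B(q) = 5 + q
c(k) = 1/(6 + k) (c(k) = 1/(k + (5 + 1)) = 1/(k + 6) = 1/(6 + k))
1/(-7449 + c(l(5))) = 1/(-7449 + 1/(6 + 4*5²)) = 1/(-7449 + 1/(6 + 4*25)) = 1/(-7449 + 1/(6 + 100)) = 1/(-7449 + 1/106) = 1/(-789593/106) = -106/789593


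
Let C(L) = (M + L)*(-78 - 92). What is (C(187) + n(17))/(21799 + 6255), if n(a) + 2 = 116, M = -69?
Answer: -9973/14027 ≈ -0.71099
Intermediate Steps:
n(a) = 114 (n(a) = -2 + 116 = 114)
C(L) = 11730 - 170*L (C(L) = (-69 + L)*(-78 - 92) = (-69 + L)*(-170) = 11730 - 170*L)
(C(187) + n(17))/(21799 + 6255) = ((11730 - 170*187) + 114)/(21799 + 6255) = ((11730 - 31790) + 114)/28054 = (-20060 + 114)*(1/28054) = -19946*1/28054 = -9973/14027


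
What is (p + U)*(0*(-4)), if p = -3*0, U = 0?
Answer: 0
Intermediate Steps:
p = 0
(p + U)*(0*(-4)) = (0 + 0)*(0*(-4)) = 0*0 = 0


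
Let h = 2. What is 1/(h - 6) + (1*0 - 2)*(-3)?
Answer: 23/4 ≈ 5.7500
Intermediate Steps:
1/(h - 6) + (1*0 - 2)*(-3) = 1/(2 - 6) + (1*0 - 2)*(-3) = 1/(-4) + (0 - 2)*(-3) = -¼ - 2*(-3) = -¼ + 6 = 23/4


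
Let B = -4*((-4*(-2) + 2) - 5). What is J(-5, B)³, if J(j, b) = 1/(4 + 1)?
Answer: 1/125 ≈ 0.0080000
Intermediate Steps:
B = -20 (B = -4*((8 + 2) - 5) = -4*(10 - 5) = -4*5 = -20)
J(j, b) = ⅕ (J(j, b) = 1/5 = ⅕)
J(-5, B)³ = (⅕)³ = 1/125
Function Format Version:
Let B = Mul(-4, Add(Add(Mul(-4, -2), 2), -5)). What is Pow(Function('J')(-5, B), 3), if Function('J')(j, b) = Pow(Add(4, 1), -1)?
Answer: Rational(1, 125) ≈ 0.0080000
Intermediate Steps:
B = -20 (B = Mul(-4, Add(Add(8, 2), -5)) = Mul(-4, Add(10, -5)) = Mul(-4, 5) = -20)
Function('J')(j, b) = Rational(1, 5) (Function('J')(j, b) = Pow(5, -1) = Rational(1, 5))
Pow(Function('J')(-5, B), 3) = Pow(Rational(1, 5), 3) = Rational(1, 125)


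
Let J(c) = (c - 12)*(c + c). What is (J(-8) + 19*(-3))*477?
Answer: 125451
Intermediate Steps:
J(c) = 2*c*(-12 + c) (J(c) = (-12 + c)*(2*c) = 2*c*(-12 + c))
(J(-8) + 19*(-3))*477 = (2*(-8)*(-12 - 8) + 19*(-3))*477 = (2*(-8)*(-20) - 57)*477 = (320 - 57)*477 = 263*477 = 125451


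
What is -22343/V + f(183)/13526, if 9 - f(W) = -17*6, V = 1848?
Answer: -151003145/12498024 ≈ -12.082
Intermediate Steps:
f(W) = 111 (f(W) = 9 - (-17)*6 = 9 - 1*(-102) = 9 + 102 = 111)
-22343/V + f(183)/13526 = -22343/1848 + 111/13526 = -151003145/12498024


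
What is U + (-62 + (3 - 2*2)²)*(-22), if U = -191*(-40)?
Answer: 8982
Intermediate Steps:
U = 7640
U + (-62 + (3 - 2*2)²)*(-22) = 7640 + (-62 + (3 - 2*2)²)*(-22) = 7640 + (-62 + (3 - 4)²)*(-22) = 7640 + (-62 + (-1)²)*(-22) = 7640 + (-62 + 1)*(-22) = 7640 - 61*(-22) = 7640 + 1342 = 8982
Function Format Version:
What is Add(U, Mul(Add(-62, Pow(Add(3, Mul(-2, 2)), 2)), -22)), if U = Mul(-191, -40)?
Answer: 8982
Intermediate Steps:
U = 7640
Add(U, Mul(Add(-62, Pow(Add(3, Mul(-2, 2)), 2)), -22)) = Add(7640, Mul(Add(-62, Pow(Add(3, Mul(-2, 2)), 2)), -22)) = Add(7640, Mul(Add(-62, Pow(Add(3, -4), 2)), -22)) = Add(7640, Mul(Add(-62, Pow(-1, 2)), -22)) = Add(7640, Mul(Add(-62, 1), -22)) = Add(7640, Mul(-61, -22)) = Add(7640, 1342) = 8982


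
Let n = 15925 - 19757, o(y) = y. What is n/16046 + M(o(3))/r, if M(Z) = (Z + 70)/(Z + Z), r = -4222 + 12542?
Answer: -95061041/400508160 ≈ -0.23735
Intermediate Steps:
r = 8320
M(Z) = (70 + Z)/(2*Z) (M(Z) = (70 + Z)/((2*Z)) = (70 + Z)*(1/(2*Z)) = (70 + Z)/(2*Z))
n = -3832
n/16046 + M(o(3))/r = -3832/16046 + ((1/2)*(70 + 3)/3)/8320 = -3832*1/16046 + ((1/2)*(1/3)*73)*(1/8320) = -1916/8023 + (73/6)*(1/8320) = -1916/8023 + 73/49920 = -95061041/400508160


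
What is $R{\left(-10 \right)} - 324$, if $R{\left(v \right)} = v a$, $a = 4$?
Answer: $-364$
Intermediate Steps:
$R{\left(v \right)} = 4 v$ ($R{\left(v \right)} = v 4 = 4 v$)
$R{\left(-10 \right)} - 324 = 4 \left(-10\right) - 324 = -40 - 324 = -364$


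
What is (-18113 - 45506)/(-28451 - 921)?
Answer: 63619/29372 ≈ 2.1660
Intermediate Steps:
(-18113 - 45506)/(-28451 - 921) = -63619/(-29372) = -63619*(-1/29372) = 63619/29372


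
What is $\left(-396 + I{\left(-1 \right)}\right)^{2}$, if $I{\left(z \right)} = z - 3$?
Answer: $160000$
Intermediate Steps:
$I{\left(z \right)} = -3 + z$ ($I{\left(z \right)} = z - 3 = -3 + z$)
$\left(-396 + I{\left(-1 \right)}\right)^{2} = \left(-396 - 4\right)^{2} = \left(-400\right)^{2} = 160000$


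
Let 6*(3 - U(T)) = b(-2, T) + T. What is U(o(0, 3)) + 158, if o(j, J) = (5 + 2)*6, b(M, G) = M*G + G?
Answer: 161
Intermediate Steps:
b(M, G) = G + G*M (b(M, G) = G*M + G = G + G*M)
o(j, J) = 42 (o(j, J) = 7*6 = 42)
U(T) = 3 (U(T) = 3 - (T*(1 - 2) + T)/6 = 3 - (T*(-1) + T)/6 = 3 - (-T + T)/6 = 3 - 1/6*0 = 3 + 0 = 3)
U(o(0, 3)) + 158 = 3 + 158 = 161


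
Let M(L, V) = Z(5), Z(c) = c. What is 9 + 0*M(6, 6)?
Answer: 9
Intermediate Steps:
M(L, V) = 5
9 + 0*M(6, 6) = 9 + 0*5 = 9 + 0 = 9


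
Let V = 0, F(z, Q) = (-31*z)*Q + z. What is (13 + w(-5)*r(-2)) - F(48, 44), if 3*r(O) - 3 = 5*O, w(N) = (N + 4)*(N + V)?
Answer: 196276/3 ≈ 65425.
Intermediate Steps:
F(z, Q) = z - 31*Q*z (F(z, Q) = -31*Q*z + z = z - 31*Q*z)
w(N) = N*(4 + N) (w(N) = (N + 4)*(N + 0) = (4 + N)*N = N*(4 + N))
r(O) = 1 + 5*O/3 (r(O) = 1 + (5*O)/3 = 1 + 5*O/3)
(13 + w(-5)*r(-2)) - F(48, 44) = (13 + (-5*(4 - 5))*(1 + (5/3)*(-2))) - 48*(1 - 31*44) = (13 + (-5*(-1))*(1 - 10/3)) - 48*(1 - 1364) = (13 + 5*(-7/3)) - 48*(-1363) = (13 - 35/3) - 1*(-65424) = 4/3 + 65424 = 196276/3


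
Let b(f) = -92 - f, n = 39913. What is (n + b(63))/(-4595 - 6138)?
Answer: -39758/10733 ≈ -3.7043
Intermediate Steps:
(n + b(63))/(-4595 - 6138) = (39913 + (-92 - 1*63))/(-4595 - 6138) = (39913 + (-92 - 63))/(-10733) = (39913 - 155)*(-1/10733) = 39758*(-1/10733) = -39758/10733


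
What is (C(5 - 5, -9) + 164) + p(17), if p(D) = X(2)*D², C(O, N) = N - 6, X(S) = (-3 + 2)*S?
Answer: -429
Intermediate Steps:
X(S) = -S
C(O, N) = -6 + N
p(D) = -2*D² (p(D) = (-1*2)*D² = -2*D²)
(C(5 - 5, -9) + 164) + p(17) = ((-6 - 9) + 164) - 2*17² = (-15 + 164) - 2*289 = 149 - 578 = -429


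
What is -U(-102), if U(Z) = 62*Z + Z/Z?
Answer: 6323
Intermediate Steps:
U(Z) = 1 + 62*Z (U(Z) = 62*Z + 1 = 1 + 62*Z)
-U(-102) = -(1 + 62*(-102)) = -(1 - 6324) = -1*(-6323) = 6323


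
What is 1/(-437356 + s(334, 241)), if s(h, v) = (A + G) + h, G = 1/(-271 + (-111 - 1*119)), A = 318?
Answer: -501/218788705 ≈ -2.2899e-6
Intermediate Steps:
G = -1/501 (G = 1/(-271 + (-111 - 119)) = 1/(-271 - 230) = 1/(-501) = -1/501 ≈ -0.0019960)
s(h, v) = 159317/501 + h (s(h, v) = (318 - 1/501) + h = 159317/501 + h)
1/(-437356 + s(334, 241)) = 1/(-437356 + (159317/501 + 334)) = 1/(-437356 + 326651/501) = 1/(-218788705/501) = -501/218788705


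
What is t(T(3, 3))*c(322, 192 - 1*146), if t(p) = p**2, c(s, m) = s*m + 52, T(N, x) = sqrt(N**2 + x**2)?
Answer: 267552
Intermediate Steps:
c(s, m) = 52 + m*s (c(s, m) = m*s + 52 = 52 + m*s)
t(T(3, 3))*c(322, 192 - 1*146) = (sqrt(3**2 + 3**2))**2*(52 + (192 - 1*146)*322) = (sqrt(9 + 9))**2*(52 + (192 - 146)*322) = (sqrt(18))**2*(52 + 46*322) = (3*sqrt(2))**2*(52 + 14812) = 18*14864 = 267552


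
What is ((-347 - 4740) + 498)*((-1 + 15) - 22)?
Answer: 36712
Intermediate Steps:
((-347 - 4740) + 498)*((-1 + 15) - 22) = (-5087 + 498)*(14 - 22) = -4589*(-8) = 36712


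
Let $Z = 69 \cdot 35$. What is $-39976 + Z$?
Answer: $-37561$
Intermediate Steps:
$Z = 2415$
$-39976 + Z = -39976 + 2415 = -37561$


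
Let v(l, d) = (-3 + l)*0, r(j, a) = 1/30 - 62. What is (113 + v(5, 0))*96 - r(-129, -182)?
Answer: 327299/30 ≈ 10910.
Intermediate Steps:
r(j, a) = -1859/30 (r(j, a) = 1/30 - 62 = -1859/30)
v(l, d) = 0
(113 + v(5, 0))*96 - r(-129, -182) = (113 + 0)*96 - 1*(-1859/30) = 113*96 + 1859/30 = 10848 + 1859/30 = 327299/30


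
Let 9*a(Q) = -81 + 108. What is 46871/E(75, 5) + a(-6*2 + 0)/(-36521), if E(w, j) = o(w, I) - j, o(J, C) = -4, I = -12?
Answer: -1711775818/328689 ≈ -5207.9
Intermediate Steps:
E(w, j) = -4 - j
a(Q) = 3 (a(Q) = (-81 + 108)/9 = (⅑)*27 = 3)
46871/E(75, 5) + a(-6*2 + 0)/(-36521) = 46871/(-4 - 1*5) + 3/(-36521) = 46871/(-4 - 5) + 3*(-1/36521) = 46871/(-9) - 3/36521 = 46871*(-⅑) - 3/36521 = -46871/9 - 3/36521 = -1711775818/328689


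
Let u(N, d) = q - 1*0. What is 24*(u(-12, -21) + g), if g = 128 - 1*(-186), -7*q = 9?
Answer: 52536/7 ≈ 7505.1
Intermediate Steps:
q = -9/7 (q = -1/7*9 = -9/7 ≈ -1.2857)
u(N, d) = -9/7 (u(N, d) = -9/7 - 1*0 = -9/7 + 0 = -9/7)
g = 314 (g = 128 + 186 = 314)
24*(u(-12, -21) + g) = 24*(-9/7 + 314) = 24*(2189/7) = 52536/7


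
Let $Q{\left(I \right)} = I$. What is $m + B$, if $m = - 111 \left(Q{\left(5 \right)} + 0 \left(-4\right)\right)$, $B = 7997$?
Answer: $7442$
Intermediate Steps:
$m = -555$ ($m = - 111 \left(5 + 0 \left(-4\right)\right) = - 111 \left(5 + 0\right) = \left(-111\right) 5 = -555$)
$m + B = -555 + 7997 = 7442$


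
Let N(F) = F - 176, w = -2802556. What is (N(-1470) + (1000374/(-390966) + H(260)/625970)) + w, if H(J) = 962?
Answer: -57190113124621794/20394415585 ≈ -2.8042e+6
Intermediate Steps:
N(F) = -176 + F
(N(-1470) + (1000374/(-390966) + H(260)/625970)) + w = ((-176 - 1470) + (1000374/(-390966) + 962/625970)) - 2802556 = (-1646 + (1000374*(-1/390966) + 962*(1/625970))) - 2802556 = (-1646 + (-166729/65161 + 481/312985)) - 2802556 = (-1646 - 52152333624/20394415585) - 2802556 = -33621360386534/20394415585 - 2802556 = -57190113124621794/20394415585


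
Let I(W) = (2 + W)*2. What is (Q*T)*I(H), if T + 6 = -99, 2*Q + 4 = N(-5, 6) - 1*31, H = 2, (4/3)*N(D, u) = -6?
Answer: 16590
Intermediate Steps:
N(D, u) = -9/2 (N(D, u) = (¾)*(-6) = -9/2)
I(W) = 4 + 2*W
Q = -79/4 (Q = -2 + (-9/2 - 1*31)/2 = -2 + (-9/2 - 31)/2 = -2 + (½)*(-71/2) = -2 - 71/4 = -79/4 ≈ -19.750)
T = -105 (T = -6 - 99 = -105)
(Q*T)*I(H) = (-79/4*(-105))*(4 + 2*2) = 8295*(4 + 4)/4 = (8295/4)*8 = 16590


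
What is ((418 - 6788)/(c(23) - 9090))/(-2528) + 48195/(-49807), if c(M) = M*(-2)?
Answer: -556709868575/575166454528 ≈ -0.96791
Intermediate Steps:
c(M) = -2*M
((418 - 6788)/(c(23) - 9090))/(-2528) + 48195/(-49807) = ((418 - 6788)/(-2*23 - 9090))/(-2528) + 48195/(-49807) = -6370/(-46 - 9090)*(-1/2528) + 48195*(-1/49807) = -6370/(-9136)*(-1/2528) - 48195/49807 = -6370*(-1/9136)*(-1/2528) - 48195/49807 = (3185/4568)*(-1/2528) - 48195/49807 = -3185/11547904 - 48195/49807 = -556709868575/575166454528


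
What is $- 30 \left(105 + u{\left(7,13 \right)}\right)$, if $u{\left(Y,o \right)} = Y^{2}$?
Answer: $-4620$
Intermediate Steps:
$- 30 \left(105 + u{\left(7,13 \right)}\right) = - 30 \left(105 + 7^{2}\right) = - 30 \left(105 + 49\right) = \left(-30\right) 154 = -4620$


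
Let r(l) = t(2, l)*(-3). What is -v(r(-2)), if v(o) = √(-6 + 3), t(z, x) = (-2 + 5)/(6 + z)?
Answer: -I*√3 ≈ -1.732*I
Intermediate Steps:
t(z, x) = 3/(6 + z)
r(l) = -9/8 (r(l) = (3/(6 + 2))*(-3) = (3/8)*(-3) = -9/8)
v(o) = I*√3 (v(o) = √(-3) = I*√3)
-v(r(-2)) = -I*√3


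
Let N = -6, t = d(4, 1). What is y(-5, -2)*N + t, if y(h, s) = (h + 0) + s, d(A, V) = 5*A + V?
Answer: 63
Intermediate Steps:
d(A, V) = V + 5*A
t = 21 (t = 1 + 5*4 = 1 + 20 = 21)
y(h, s) = h + s
y(-5, -2)*N + t = (-5 - 2)*(-6) + 21 = -7*(-6) + 21 = 42 + 21 = 63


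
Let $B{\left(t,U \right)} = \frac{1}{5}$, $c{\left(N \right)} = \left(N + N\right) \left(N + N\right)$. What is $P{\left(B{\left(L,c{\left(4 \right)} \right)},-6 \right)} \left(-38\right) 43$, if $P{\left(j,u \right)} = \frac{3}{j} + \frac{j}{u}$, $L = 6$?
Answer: $- \frac{366833}{15} \approx -24456.0$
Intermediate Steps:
$c{\left(N \right)} = 4 N^{2}$ ($c{\left(N \right)} = 2 N 2 N = 4 N^{2}$)
$B{\left(t,U \right)} = \frac{1}{5}$
$P{\left(B{\left(L,c{\left(4 \right)} \right)},-6 \right)} \left(-38\right) 43 = \left(3 \frac{1}{\frac{1}{5}} + \frac{1}{5 \left(-6\right)}\right) \left(-38\right) 43 = \left(3 \cdot 5 + \frac{1}{5} \left(- \frac{1}{6}\right)\right) \left(-38\right) 43 = \left(15 - \frac{1}{30}\right) \left(-38\right) 43 = \frac{449}{30} \left(-38\right) 43 = \left(- \frac{8531}{15}\right) 43 = - \frac{366833}{15}$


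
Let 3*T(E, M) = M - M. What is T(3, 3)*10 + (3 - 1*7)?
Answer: -4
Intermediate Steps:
T(E, M) = 0 (T(E, M) = (M - M)/3 = (⅓)*0 = 0)
T(3, 3)*10 + (3 - 1*7) = 0*10 + (3 - 1*7) = 0 + (3 - 7) = 0 - 4 = -4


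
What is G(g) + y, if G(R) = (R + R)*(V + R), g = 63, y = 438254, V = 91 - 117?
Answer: 442916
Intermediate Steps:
V = -26
G(R) = 2*R*(-26 + R) (G(R) = (R + R)*(-26 + R) = (2*R)*(-26 + R) = 2*R*(-26 + R))
G(g) + y = 2*63*(-26 + 63) + 438254 = 2*63*37 + 438254 = 4662 + 438254 = 442916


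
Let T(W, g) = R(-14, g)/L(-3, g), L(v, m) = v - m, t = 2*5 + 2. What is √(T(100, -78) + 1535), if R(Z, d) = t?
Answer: √38379/5 ≈ 39.181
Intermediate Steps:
t = 12 (t = 10 + 2 = 12)
R(Z, d) = 12
T(W, g) = 12/(-3 - g)
√(T(100, -78) + 1535) = √(-12/(3 - 78) + 1535) = √(-12/(-75) + 1535) = √(-12*(-1/75) + 1535) = √(4/25 + 1535) = √(38379/25) = √38379/5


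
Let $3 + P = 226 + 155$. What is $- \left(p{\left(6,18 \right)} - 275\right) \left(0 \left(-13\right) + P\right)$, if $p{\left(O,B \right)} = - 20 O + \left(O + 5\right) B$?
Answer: $74466$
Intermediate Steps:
$p{\left(O,B \right)} = - 20 O + B \left(5 + O\right)$ ($p{\left(O,B \right)} = - 20 O + \left(5 + O\right) B = - 20 O + B \left(5 + O\right)$)
$P = 378$ ($P = -3 + \left(226 + 155\right) = -3 + 381 = 378$)
$- \left(p{\left(6,18 \right)} - 275\right) \left(0 \left(-13\right) + P\right) = - \left(\left(\left(-20\right) 6 + 5 \cdot 18 + 18 \cdot 6\right) - 275\right) \left(0 \left(-13\right) + 378\right) = - \left(\left(-120 + 90 + 108\right) - 275\right) \left(0 + 378\right) = - \left(78 - 275\right) 378 = - \left(-197\right) 378 = \left(-1\right) \left(-74466\right) = 74466$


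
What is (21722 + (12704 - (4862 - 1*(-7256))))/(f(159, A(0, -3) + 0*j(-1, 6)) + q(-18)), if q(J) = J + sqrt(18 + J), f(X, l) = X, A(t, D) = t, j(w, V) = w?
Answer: 7436/47 ≈ 158.21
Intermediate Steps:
(21722 + (12704 - (4862 - 1*(-7256))))/(f(159, A(0, -3) + 0*j(-1, 6)) + q(-18)) = (21722 + (12704 - (4862 - 1*(-7256))))/(159 + (-18 + sqrt(18 - 18))) = (21722 + (12704 - (4862 + 7256)))/(159 + (-18 + sqrt(0))) = (21722 + (12704 - 1*12118))/(159 + (-18 + 0)) = (21722 + (12704 - 12118))/(159 - 18) = (21722 + 586)/141 = 22308*(1/141) = 7436/47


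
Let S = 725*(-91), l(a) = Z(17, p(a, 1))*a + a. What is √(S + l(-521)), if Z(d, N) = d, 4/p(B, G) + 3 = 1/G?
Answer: I*√75353 ≈ 274.5*I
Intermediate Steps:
p(B, G) = 4/(-3 + 1/G)
l(a) = 18*a (l(a) = 17*a + a = 18*a)
S = -65975
√(S + l(-521)) = √(-65975 + 18*(-521)) = √(-65975 - 9378) = √(-75353) = I*√75353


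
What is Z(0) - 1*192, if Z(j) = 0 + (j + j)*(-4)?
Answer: -192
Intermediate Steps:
Z(j) = -8*j (Z(j) = 0 + (2*j)*(-4) = 0 - 8*j = -8*j)
Z(0) - 1*192 = -8*0 - 1*192 = 0 - 192 = -192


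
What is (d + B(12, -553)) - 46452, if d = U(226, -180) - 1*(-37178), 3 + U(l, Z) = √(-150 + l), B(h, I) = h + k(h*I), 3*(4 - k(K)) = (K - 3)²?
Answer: -14701368 + 2*√19 ≈ -1.4701e+7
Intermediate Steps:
k(K) = 4 - (-3 + K)²/3 (k(K) = 4 - (K - 3)²/3 = 4 - (-3 + K)²/3)
B(h, I) = 4 + h - (-3 + I*h)²/3 (B(h, I) = h + (4 - (-3 + h*I)²/3) = h + (4 - (-3 + I*h)²/3) = 4 + h - (-3 + I*h)²/3)
U(l, Z) = -3 + √(-150 + l)
d = 37175 + 2*√19 (d = (-3 + √(-150 + 226)) - 1*(-37178) = (-3 + √76) + 37178 = (-3 + 2*√19) + 37178 = 37175 + 2*√19 ≈ 37184.)
(d + B(12, -553)) - 46452 = ((37175 + 2*√19) + (4 + 12 - (-3 - 553*12)²/3)) - 46452 = ((37175 + 2*√19) + (4 + 12 - (-3 - 6636)²/3)) - 46452 = ((37175 + 2*√19) + (4 + 12 - ⅓*(-6639)²)) - 46452 = ((37175 + 2*√19) + (4 + 12 - ⅓*44076321)) - 46452 = ((37175 + 2*√19) + (4 + 12 - 14692107)) - 46452 = ((37175 + 2*√19) - 14692091) - 46452 = (-14654916 + 2*√19) - 46452 = -14701368 + 2*√19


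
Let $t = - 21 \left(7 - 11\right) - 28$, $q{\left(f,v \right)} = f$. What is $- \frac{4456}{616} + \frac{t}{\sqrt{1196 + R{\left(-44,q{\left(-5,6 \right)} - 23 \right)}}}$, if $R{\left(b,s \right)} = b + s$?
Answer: $- \frac{557}{77} + \frac{28 \sqrt{281}}{281} \approx -5.5634$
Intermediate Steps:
$t = 56$ ($t = \left(-21\right) \left(-4\right) - 28 = 84 - 28 = 56$)
$- \frac{4456}{616} + \frac{t}{\sqrt{1196 + R{\left(-44,q{\left(-5,6 \right)} - 23 \right)}}} = - \frac{4456}{616} + \frac{56}{\sqrt{1196 - 72}} = \left(-4456\right) \frac{1}{616} + \frac{56}{\sqrt{1196 - 72}} = - \frac{557}{77} + \frac{56}{\sqrt{1196 - 72}} = - \frac{557}{77} + \frac{56}{\sqrt{1124}} = - \frac{557}{77} + \frac{56}{2 \sqrt{281}} = - \frac{557}{77} + 56 \frac{\sqrt{281}}{562} = - \frac{557}{77} + \frac{28 \sqrt{281}}{281}$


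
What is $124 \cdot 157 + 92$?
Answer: $19560$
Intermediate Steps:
$124 \cdot 157 + 92 = 19468 + 92 = 19560$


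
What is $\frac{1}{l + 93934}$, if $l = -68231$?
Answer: $\frac{1}{25703} \approx 3.8906 \cdot 10^{-5}$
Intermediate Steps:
$\frac{1}{l + 93934} = \frac{1}{-68231 + 93934} = \frac{1}{25703}$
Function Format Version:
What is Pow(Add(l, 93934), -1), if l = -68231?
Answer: Rational(1, 25703) ≈ 3.8906e-5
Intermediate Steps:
Pow(Add(l, 93934), -1) = Pow(Add(-68231, 93934), -1) = Pow(25703, -1) = Rational(1, 25703)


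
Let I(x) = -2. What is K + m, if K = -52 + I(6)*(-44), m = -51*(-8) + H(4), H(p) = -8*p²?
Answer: 316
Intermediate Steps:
m = 280 (m = -51*(-8) - 8*4² = 408 - 8*16 = 408 - 128 = 280)
K = 36 (K = -52 - 2*(-44) = -52 + 88 = 36)
K + m = 36 + 280 = 316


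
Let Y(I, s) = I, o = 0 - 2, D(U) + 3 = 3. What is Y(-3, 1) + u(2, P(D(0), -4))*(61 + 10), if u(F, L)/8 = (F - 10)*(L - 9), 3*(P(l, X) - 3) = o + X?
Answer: 36349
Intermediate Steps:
D(U) = 0 (D(U) = -3 + 3 = 0)
o = -2
P(l, X) = 7/3 + X/3 (P(l, X) = 3 + (-2 + X)/3 = 3 + (-⅔ + X/3) = 7/3 + X/3)
u(F, L) = 8*(-10 + F)*(-9 + L) (u(F, L) = 8*((F - 10)*(L - 9)) = 8*((-10 + F)*(-9 + L)) = 8*(-10 + F)*(-9 + L))
Y(-3, 1) + u(2, P(D(0), -4))*(61 + 10) = -3 + (720 - 80*(7/3 + (⅓)*(-4)) - 72*2 + 8*2*(7/3 + (⅓)*(-4)))*(61 + 10) = -3 + (720 - 80*(7/3 - 4/3) - 144 + 8*2*(7/3 - 4/3))*71 = -3 + (720 - 80*1 - 144 + 8*2*1)*71 = -3 + (720 - 80 - 144 + 16)*71 = -3 + 512*71 = -3 + 36352 = 36349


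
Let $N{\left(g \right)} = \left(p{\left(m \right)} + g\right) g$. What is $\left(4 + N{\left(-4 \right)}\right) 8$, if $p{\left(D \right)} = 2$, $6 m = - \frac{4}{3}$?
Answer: $96$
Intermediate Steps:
$m = - \frac{2}{9}$ ($m = \frac{\left(-4\right) \frac{1}{3}}{6} = \frac{1}{6} \left(- \frac{4}{3}\right) = - \frac{2}{9} \approx -0.22222$)
$N{\left(g \right)} = g \left(2 + g\right)$ ($N{\left(g \right)} = \left(2 + g\right) g = g \left(2 + g\right)$)
$\left(4 + N{\left(-4 \right)}\right) 8 = \left(4 - 4 \left(2 - 4\right)\right) 8 = \left(4 - -8\right) 8 = \left(4 + 8\right) 8 = 12 \cdot 8 = 96$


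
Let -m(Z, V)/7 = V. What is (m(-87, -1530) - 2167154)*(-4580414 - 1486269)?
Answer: 13082462155252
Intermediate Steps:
m(Z, V) = -7*V
(m(-87, -1530) - 2167154)*(-4580414 - 1486269) = (-7*(-1530) - 2167154)*(-4580414 - 1486269) = (10710 - 2167154)*(-6066683) = -2156444*(-6066683) = 13082462155252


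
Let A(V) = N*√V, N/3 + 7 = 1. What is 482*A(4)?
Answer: -17352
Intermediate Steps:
N = -18 (N = -21 + 3*1 = -21 + 3 = -18)
A(V) = -18*√V
482*A(4) = 482*(-18*√4) = 482*(-18*2) = 482*(-36) = -17352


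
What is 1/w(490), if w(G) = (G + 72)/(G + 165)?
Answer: 655/562 ≈ 1.1655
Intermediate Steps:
w(G) = (72 + G)/(165 + G)
1/w(490) = 1/((72 + 490)/(165 + 490)) = 1/(562/655) = 655/562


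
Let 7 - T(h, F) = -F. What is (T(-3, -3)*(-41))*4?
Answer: -656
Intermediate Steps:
T(h, F) = 7 + F (T(h, F) = 7 - (-1)*F = 7 + F)
(T(-3, -3)*(-41))*4 = ((7 - 3)*(-41))*4 = (4*(-41))*4 = -164*4 = -656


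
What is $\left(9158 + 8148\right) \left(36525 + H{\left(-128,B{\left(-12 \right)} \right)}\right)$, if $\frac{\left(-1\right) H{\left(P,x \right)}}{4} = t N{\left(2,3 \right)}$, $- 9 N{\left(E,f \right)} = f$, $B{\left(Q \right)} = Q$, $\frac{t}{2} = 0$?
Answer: $632101650$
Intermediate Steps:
$t = 0$ ($t = 2 \cdot 0 = 0$)
$N{\left(E,f \right)} = - \frac{f}{9}$
$H{\left(P,x \right)} = 0$ ($H{\left(P,x \right)} = - 4 \cdot 0 \left(\left(- \frac{1}{9}\right) 3\right) = - 4 \cdot 0 \left(- \frac{1}{3}\right) = \left(-4\right) 0 = 0$)
$\left(9158 + 8148\right) \left(36525 + H{\left(-128,B{\left(-12 \right)} \right)}\right) = \left(9158 + 8148\right) \left(36525 + 0\right) = 17306 \cdot 36525 = 632101650$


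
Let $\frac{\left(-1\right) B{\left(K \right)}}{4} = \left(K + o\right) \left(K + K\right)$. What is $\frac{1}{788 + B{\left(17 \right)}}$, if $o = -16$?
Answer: $\frac{1}{652} \approx 0.0015337$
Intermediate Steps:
$B{\left(K \right)} = - 8 K \left(-16 + K\right)$ ($B{\left(K \right)} = - 4 \left(K - 16\right) \left(K + K\right) = - 4 \left(-16 + K\right) 2 K = - 4 \cdot 2 K \left(-16 + K\right) = - 8 K \left(-16 + K\right)$)
$\frac{1}{788 + B{\left(17 \right)}} = \frac{1}{788 + 8 \cdot 17 \left(16 - 17\right)} = \frac{1}{788 + 8 \cdot 17 \left(-1\right)} = \frac{1}{788 - 136} = \frac{1}{652}$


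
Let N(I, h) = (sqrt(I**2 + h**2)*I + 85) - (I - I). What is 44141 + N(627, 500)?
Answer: 44226 + 627*sqrt(643129) ≈ 5.4705e+5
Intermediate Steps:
N(I, h) = 85 + I*sqrt(I**2 + h**2) (N(I, h) = (I*sqrt(I**2 + h**2) + 85) - 1*0 = (85 + I*sqrt(I**2 + h**2)) + 0 = 85 + I*sqrt(I**2 + h**2))
44141 + N(627, 500) = 44141 + (85 + 627*sqrt(627**2 + 500**2)) = 44141 + (85 + 627*sqrt(393129 + 250000)) = 44141 + (85 + 627*sqrt(643129)) = 44226 + 627*sqrt(643129)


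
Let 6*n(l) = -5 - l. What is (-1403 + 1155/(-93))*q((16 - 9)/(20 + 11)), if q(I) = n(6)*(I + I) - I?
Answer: 1433348/961 ≈ 1491.5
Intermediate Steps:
n(l) = -⅚ - l/6 (n(l) = (-5 - l)/6 = -⅚ - l/6)
q(I) = -14*I/3 (q(I) = (-⅚ - ⅙*6)*(I + I) - I = (-⅚ - 1)*(2*I) - I = -11*I/3 - I = -14*I/3)
(-1403 + 1155/(-93))*q((16 - 9)/(20 + 11)) = (-1403 + 1155/(-93))*(-14*(16 - 9)/(3*(20 + 11))) = (-1403 + 1155*(-1/93))*(-98/(3*31)) = (-1403 - 385/31)*(-98/(3*31)) = -(-204764)*7/(31*31) = -43878/31*(-98/93) = 1433348/961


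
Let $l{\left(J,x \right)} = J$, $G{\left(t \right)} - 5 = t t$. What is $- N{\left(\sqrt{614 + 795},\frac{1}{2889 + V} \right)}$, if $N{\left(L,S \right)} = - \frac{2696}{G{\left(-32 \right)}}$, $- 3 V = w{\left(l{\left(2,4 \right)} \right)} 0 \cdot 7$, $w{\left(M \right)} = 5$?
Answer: $\frac{2696}{1029} \approx 2.62$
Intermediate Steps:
$G{\left(t \right)} = 5 + t^{2}$ ($G{\left(t \right)} = 5 + t t = 5 + t^{2}$)
$V = 0$ ($V = - \frac{5 \cdot 0 \cdot 7}{3} = - \frac{0 \cdot 7}{3} = \left(- \frac{1}{3}\right) 0 = 0$)
$N{\left(L,S \right)} = - \frac{2696}{1029}$ ($N{\left(L,S \right)} = - \frac{2696}{5 + \left(-32\right)^{2}} = - \frac{2696}{5 + 1024} = - \frac{2696}{1029}$)
$- N{\left(\sqrt{614 + 795},\frac{1}{2889 + V} \right)} = \left(-1\right) \left(- \frac{2696}{1029}\right) = \frac{2696}{1029}$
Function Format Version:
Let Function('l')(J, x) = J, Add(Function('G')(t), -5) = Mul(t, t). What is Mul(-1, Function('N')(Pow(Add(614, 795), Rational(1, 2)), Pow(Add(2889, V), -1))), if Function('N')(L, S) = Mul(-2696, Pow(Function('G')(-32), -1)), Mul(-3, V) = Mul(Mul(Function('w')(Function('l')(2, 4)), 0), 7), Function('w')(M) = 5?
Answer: Rational(2696, 1029) ≈ 2.6200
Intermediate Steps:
Function('G')(t) = Add(5, Pow(t, 2)) (Function('G')(t) = Add(5, Mul(t, t)) = Add(5, Pow(t, 2)))
V = 0 (V = Mul(Rational(-1, 3), Mul(Mul(5, 0), 7)) = Mul(Rational(-1, 3), Mul(0, 7)) = Mul(Rational(-1, 3), 0) = 0)
Function('N')(L, S) = Rational(-2696, 1029) (Function('N')(L, S) = Mul(-2696, Pow(Add(5, Pow(-32, 2)), -1)) = Mul(-2696, Pow(Add(5, 1024), -1)) = Mul(-2696, Pow(1029, -1)) = Mul(-2696, Rational(1, 1029)) = Rational(-2696, 1029))
Mul(-1, Function('N')(Pow(Add(614, 795), Rational(1, 2)), Pow(Add(2889, V), -1))) = Mul(-1, Rational(-2696, 1029)) = Rational(2696, 1029)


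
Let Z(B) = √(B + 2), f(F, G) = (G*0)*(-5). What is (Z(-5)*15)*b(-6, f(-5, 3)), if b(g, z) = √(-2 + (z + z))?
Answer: -15*√6 ≈ -36.742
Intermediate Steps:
f(F, G) = 0 (f(F, G) = 0*(-5) = 0)
b(g, z) = √(-2 + 2*z)
Z(B) = √(2 + B)
(Z(-5)*15)*b(-6, f(-5, 3)) = (√(2 - 5)*15)*√(-2 + 2*0) = (√(-3)*15)*√(-2 + 0) = ((I*√3)*15)*√(-2) = (15*I*√3)*(I*√2) = -15*√6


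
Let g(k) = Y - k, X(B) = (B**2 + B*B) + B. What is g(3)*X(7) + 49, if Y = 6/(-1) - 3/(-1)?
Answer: -581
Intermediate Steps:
X(B) = B + 2*B**2 (X(B) = (B**2 + B**2) + B = 2*B**2 + B = B + 2*B**2)
Y = -3 (Y = 6*(-1) - 3*(-1) = -6 + 3 = -3)
g(k) = -3 - k
g(3)*X(7) + 49 = (-3 - 1*3)*(7*(1 + 2*7)) + 49 = (-3 - 3)*(7*(1 + 14)) + 49 = -42*15 + 49 = -6*105 + 49 = -630 + 49 = -581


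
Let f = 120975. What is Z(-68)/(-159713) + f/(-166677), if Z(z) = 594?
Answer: -6473428771/8873494567 ≈ -0.72952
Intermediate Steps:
Z(-68)/(-159713) + f/(-166677) = 594/(-159713) + 120975/(-166677) = 594*(-1/159713) + 120975*(-1/166677) = -594/159713 - 40325/55559 = -6473428771/8873494567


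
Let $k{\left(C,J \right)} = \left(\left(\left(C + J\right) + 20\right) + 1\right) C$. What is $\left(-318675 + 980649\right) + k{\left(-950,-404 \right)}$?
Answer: $1928324$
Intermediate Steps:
$k{\left(C,J \right)} = C \left(21 + C + J\right)$ ($k{\left(C,J \right)} = \left(\left(20 + C + J\right) + 1\right) C = \left(21 + C + J\right) C = C \left(21 + C + J\right)$)
$\left(-318675 + 980649\right) + k{\left(-950,-404 \right)} = \left(-318675 + 980649\right) - 950 \left(21 - 950 - 404\right) = 661974 - -1266350 = 661974 + 1266350 = 1928324$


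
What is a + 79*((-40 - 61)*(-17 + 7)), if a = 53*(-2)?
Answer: 79684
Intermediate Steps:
a = -106
a + 79*((-40 - 61)*(-17 + 7)) = -106 + 79*((-40 - 61)*(-17 + 7)) = -106 + 79*(-101*(-10)) = -106 + 79*1010 = -106 + 79790 = 79684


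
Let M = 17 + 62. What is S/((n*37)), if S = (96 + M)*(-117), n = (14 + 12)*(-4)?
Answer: 1575/296 ≈ 5.3209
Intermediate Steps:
M = 79
n = -104 (n = 26*(-4) = -104)
S = -20475 (S = (96 + 79)*(-117) = 175*(-117) = -20475)
S/((n*37)) = -20475/((-104*37)) = -20475/(-3848) = -20475*(-1/3848) = 1575/296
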